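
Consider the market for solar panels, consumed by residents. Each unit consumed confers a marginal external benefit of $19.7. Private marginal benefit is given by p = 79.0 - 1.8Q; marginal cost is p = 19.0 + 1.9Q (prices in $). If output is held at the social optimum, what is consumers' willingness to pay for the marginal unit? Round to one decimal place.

Social marginal benefit = demand + MEB = 98.7 - 1.8Q.
Set SMB = MC: 98.7 - 1.8Q = 19.0 + 1.9Q → Q* = 21.5405.
Consumer price on the demand curve at Q*: 79.0 − 1.8×21.5405 = 40.2271.

P = $40.2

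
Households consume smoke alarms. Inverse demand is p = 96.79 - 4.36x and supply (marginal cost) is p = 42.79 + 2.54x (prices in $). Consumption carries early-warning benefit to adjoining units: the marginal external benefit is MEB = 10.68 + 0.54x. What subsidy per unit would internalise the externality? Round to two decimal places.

Social marginal benefit = demand + MEB = 107.47 - 3.82x.
Set SMB = MC: 107.47 - 3.82x = 42.79 + 2.54x → x* = 10.1698.
The Pigouvian subsidy equals MEB at x*: 10.68 + 0.54×10.1698 = 16.1717.

subsidy = $16.17 per unit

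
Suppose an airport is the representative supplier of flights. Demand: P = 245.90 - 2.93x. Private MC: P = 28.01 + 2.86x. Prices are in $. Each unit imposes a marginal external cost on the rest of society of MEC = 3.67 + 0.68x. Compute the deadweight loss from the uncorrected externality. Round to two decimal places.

DWL = $66.16

Market equilibrium (private): 28.01 + 2.86x = 245.90 - 2.93x → x_m = 37.6321.
Social marginal cost = private MC + MEC = 31.68 + 3.54x.
Set SMC = demand: 31.68 + 3.54x = 245.90 - 2.93x → x* = 33.1097.
The loss is the area between SMC and demand from x* to x_m; with linear curves that's a triangle of height MEC(x_m).
DWL = ½ × 4.5224 × 29.2598 = 66.1623.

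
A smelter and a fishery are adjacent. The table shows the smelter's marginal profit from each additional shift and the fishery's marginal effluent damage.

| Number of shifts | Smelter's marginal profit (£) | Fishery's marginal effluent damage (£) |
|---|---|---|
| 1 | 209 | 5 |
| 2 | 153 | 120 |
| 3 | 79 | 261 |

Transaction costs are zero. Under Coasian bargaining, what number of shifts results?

2

Bargaining reaches the level where marginal profit last exceeds marginal effluent damage.
That holds through level 2 (153 ≥ 120) but not at 3 (79 < 261).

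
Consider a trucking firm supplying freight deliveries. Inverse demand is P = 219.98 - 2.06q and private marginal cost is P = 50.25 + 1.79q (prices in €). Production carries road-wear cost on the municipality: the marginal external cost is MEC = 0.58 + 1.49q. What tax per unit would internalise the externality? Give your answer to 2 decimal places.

tax = €47.78 per unit

Social marginal cost = private MC + MEC = 50.83 + 3.28q.
Set SMC = demand: 50.83 + 3.28q = 219.98 - 2.06q → q* = 31.6760.
The Pigouvian tax equals MEC at q*: 0.58 + 1.49×31.6760 = 47.7772.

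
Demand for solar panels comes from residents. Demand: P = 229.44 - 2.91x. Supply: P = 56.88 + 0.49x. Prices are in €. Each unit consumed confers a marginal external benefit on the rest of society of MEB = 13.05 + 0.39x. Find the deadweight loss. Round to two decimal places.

DWL = €179.19

Market equilibrium (private): 56.88 + 0.49x = 229.44 - 2.91x → x_m = 50.7529.
Social marginal benefit = demand + MEB = 242.49 - 2.52x.
Set SMB = MC: 242.49 - 2.52x = 56.88 + 0.49x → x* = 61.6645.
Height of the DWL triangle at x_m is SMB(x_m) − MC(x_m) = MEB(x_m) = 32.8436.
DWL = ½ × 10.9116 × 32.8436 = 179.1881.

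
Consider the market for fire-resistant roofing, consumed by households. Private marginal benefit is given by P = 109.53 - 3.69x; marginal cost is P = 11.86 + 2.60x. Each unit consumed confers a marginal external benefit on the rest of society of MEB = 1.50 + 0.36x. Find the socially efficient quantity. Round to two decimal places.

x* = 16.72

Social marginal benefit = demand + MEB = 111.03 - 3.33x.
Set SMB = MC: 111.03 - 3.33x = 11.86 + 2.60x → x* = 16.7234.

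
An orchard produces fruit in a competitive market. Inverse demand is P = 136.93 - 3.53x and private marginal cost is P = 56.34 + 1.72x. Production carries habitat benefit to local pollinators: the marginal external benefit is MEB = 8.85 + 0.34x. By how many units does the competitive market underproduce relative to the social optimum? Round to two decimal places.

2.87 units

Market equilibrium (private): 56.34 + 1.72x = 136.93 - 3.53x → x_m = 15.3505.
Social marginal cost = private MC − MEB = 47.49 + 1.38x.
Set SMC = demand: 47.49 + 1.38x = 136.93 - 3.53x → x* = 18.2159.
Gap = |15.3505 − 18.2159| = 2.8654.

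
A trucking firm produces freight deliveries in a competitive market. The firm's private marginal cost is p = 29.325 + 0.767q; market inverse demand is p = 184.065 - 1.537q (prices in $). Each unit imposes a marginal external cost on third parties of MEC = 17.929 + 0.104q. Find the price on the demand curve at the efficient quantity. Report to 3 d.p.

P = $96.740

Social marginal cost = private MC + MEC = 47.254 + 0.871q.
Set SMC = demand: 47.254 + 0.871q = 184.065 - 1.537q → q* = 56.8152.
Consumer price on the demand curve at q*: 184.065 − 1.537×56.8152 = 96.7400.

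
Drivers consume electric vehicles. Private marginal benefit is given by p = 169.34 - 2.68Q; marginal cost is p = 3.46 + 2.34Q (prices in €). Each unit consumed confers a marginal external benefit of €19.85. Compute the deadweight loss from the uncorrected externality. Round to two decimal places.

DWL = €39.25

Market equilibrium (private): 3.46 + 2.34Q = 169.34 - 2.68Q → Q_m = 33.0438.
Social marginal benefit = demand + MEB = 189.19 - 2.68Q.
Set SMB = MC: 189.19 - 2.68Q = 3.46 + 2.34Q → Q* = 36.9980.
The loss is the area between SMB and MC from Q* to Q_m; with linear curves that's a triangle of height MEB(Q_m).
DWL = ½ × 3.9542 × 19.8500 = 39.2454.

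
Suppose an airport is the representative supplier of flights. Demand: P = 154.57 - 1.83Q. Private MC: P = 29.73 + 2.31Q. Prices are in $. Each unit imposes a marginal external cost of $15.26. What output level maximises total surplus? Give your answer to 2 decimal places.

Social marginal cost = private MC + MEC = 44.99 + 2.31Q.
Set SMC = demand: 44.99 + 2.31Q = 154.57 - 1.83Q → Q* = 26.4686.

Q* = 26.47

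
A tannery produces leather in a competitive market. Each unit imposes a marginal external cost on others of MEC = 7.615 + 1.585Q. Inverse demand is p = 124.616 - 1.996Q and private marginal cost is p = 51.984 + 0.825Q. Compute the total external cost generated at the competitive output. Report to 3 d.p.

721.413

Market equilibrium (private): 51.984 + 0.825Q = 124.616 - 1.996Q → Q_m = 25.7469.
Total external cost = ∫₀^{Q_m} (7.615 + 1.585Q) dQ = 7.615×25.7469 + ½×1.585×25.7469² = 721.4132.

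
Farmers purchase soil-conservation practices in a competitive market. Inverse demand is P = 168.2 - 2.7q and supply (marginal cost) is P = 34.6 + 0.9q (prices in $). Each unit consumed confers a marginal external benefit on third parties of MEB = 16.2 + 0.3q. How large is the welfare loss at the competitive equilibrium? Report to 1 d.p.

DWL = $113.2

Market equilibrium (private): 34.6 + 0.9q = 168.2 - 2.7q → q_m = 37.1111.
Social marginal benefit = demand + MEB = 184.4 - 2.4q.
Set SMB = MC: 184.4 - 2.4q = 34.6 + 0.9q → q* = 45.3939.
The loss is the area between SMB and MC from q* to q_m; with linear curves that's a triangle of height MEB(q_m).
DWL = ½ × 8.2828 × 27.3333 = 113.1981.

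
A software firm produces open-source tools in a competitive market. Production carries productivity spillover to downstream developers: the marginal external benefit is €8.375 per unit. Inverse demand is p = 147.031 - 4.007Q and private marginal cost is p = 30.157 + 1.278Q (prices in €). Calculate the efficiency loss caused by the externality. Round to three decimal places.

DWL = €6.636

Market equilibrium (private): 30.157 + 1.278Q = 147.031 - 4.007Q → Q_m = 22.1143.
Social marginal cost = private MC − MEB = 21.782 + 1.278Q.
Set SMC = demand: 21.782 + 1.278Q = 147.031 - 4.007Q → Q* = 23.6990.
The loss is the area between SMC and demand from Q* to Q_m; with linear curves that's a triangle of height MEB(Q_m).
DWL = ½ × 1.5847 × 8.3750 = 6.6359.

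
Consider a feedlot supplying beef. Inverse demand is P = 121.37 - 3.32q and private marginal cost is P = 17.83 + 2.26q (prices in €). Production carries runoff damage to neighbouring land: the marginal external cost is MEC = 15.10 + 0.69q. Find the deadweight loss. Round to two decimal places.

DWL = €62.09

Market equilibrium (private): 17.83 + 2.26q = 121.37 - 3.32q → q_m = 18.5556.
Social marginal cost = private MC + MEC = 32.93 + 2.95q.
Set SMC = demand: 32.93 + 2.95q = 121.37 - 3.32q → q* = 14.1053.
Height of the DWL triangle at q_m is SMC(q_m) − demand(q_m) = MEC(q_m) = 27.9033.
DWL = ½ × 4.4503 × 27.9033 = 62.0890.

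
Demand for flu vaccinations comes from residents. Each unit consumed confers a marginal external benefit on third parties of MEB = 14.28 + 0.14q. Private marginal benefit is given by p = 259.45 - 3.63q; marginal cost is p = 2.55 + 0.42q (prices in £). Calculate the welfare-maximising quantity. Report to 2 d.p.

q* = 69.36

Social marginal benefit = demand + MEB = 273.73 - 3.49q.
Set SMB = MC: 273.73 - 3.49q = 2.55 + 0.42q → q* = 69.3555.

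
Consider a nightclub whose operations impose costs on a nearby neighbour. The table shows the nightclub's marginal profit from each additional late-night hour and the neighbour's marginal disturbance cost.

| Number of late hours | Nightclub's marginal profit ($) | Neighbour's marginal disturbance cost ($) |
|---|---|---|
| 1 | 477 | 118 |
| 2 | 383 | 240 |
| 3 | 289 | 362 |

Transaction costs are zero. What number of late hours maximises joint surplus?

2

Bargaining reaches the level where marginal profit last exceeds marginal disturbance cost.
That holds through level 2 (383 ≥ 240) but not at 3 (289 < 362).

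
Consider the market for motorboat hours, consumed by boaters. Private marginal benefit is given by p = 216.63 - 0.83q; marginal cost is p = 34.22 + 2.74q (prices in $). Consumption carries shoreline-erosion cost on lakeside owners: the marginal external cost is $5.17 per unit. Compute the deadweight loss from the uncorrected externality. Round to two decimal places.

DWL = $3.74

Market equilibrium (private): 34.22 + 2.74q = 216.63 - 0.83q → q_m = 51.0952.
Social marginal benefit = demand − MEC = 211.46 - 0.83q.
Set SMB = MC: 211.46 - 0.83q = 34.22 + 2.74q → q* = 49.6471.
The loss is the area between SMB and MC from q* to q_m; with linear curves that's a triangle of height MEC(q_m).
DWL = ½ × 1.4481 × 5.1700 = 3.7433.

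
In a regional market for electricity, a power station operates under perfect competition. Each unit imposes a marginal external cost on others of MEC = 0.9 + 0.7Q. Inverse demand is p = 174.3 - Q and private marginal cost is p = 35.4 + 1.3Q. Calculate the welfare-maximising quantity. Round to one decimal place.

Social marginal cost = private MC + MEC = 36.3 + 2.0Q.
Set SMC = demand: 36.3 + 2.0Q = 174.3 - Q → Q* = 46.0000.

Q* = 46.0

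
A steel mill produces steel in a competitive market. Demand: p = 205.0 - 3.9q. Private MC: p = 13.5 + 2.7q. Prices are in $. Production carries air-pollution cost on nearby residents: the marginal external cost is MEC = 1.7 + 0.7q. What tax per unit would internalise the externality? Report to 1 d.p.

Social marginal cost = private MC + MEC = 15.2 + 3.4q.
Set SMC = demand: 15.2 + 3.4q = 205.0 - 3.9q → q* = 26.0000.
The Pigouvian tax equals MEC at q*: 1.7 + 0.7×26.0000 = 19.9000.

tax = $19.9 per unit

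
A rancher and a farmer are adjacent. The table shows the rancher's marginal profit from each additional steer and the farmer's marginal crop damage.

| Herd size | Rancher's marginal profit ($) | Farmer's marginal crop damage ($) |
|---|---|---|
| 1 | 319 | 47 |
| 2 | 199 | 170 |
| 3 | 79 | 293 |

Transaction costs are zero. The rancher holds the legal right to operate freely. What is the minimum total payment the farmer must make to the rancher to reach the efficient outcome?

Left alone the rancher would choose level 3 (marginal profit stays positive).
Efficient level: k* = 2 (marginal profit ≥ marginal crop damage through 2).
The farmer must at least cover the rancher's forgone profit from cutting 3→2: 79 = 79.

$79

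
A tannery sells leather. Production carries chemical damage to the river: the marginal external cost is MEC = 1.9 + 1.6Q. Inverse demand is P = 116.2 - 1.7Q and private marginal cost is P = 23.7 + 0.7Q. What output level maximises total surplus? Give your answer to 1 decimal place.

Social marginal cost = private MC + MEC = 25.6 + 2.3Q.
Set SMC = demand: 25.6 + 2.3Q = 116.2 - 1.7Q → Q* = 22.6500.

Q* = 22.7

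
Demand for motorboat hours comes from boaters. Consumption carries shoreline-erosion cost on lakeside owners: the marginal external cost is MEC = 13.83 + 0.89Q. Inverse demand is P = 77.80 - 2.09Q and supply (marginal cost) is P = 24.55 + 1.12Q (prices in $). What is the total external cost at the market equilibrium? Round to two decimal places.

Market equilibrium (private): 24.55 + 1.12Q = 77.80 - 2.09Q → Q_m = 16.5888.
Total external cost = ∫₀^{Q_m} (13.83 + 0.89Q) dQ = 13.83×16.5888 + ½×0.89×16.5888² = 351.8819.

$351.88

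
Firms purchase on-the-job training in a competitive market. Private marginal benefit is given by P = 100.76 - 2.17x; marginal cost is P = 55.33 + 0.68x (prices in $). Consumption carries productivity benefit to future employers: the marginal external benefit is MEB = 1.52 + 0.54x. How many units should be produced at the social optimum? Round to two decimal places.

x* = 20.32

Social marginal benefit = demand + MEB = 102.28 - 1.63x.
Set SMB = MC: 102.28 - 1.63x = 55.33 + 0.68x → x* = 20.3247.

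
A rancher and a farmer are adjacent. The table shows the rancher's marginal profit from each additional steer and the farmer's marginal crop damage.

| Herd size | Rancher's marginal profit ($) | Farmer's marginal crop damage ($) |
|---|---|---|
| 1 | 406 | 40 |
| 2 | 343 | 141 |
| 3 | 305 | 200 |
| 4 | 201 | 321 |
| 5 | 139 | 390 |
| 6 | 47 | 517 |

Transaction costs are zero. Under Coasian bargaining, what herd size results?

Bargaining reaches the level where marginal profit last exceeds marginal crop damage.
That holds through level 3 (305 ≥ 200) but not at 4 (201 < 321).

3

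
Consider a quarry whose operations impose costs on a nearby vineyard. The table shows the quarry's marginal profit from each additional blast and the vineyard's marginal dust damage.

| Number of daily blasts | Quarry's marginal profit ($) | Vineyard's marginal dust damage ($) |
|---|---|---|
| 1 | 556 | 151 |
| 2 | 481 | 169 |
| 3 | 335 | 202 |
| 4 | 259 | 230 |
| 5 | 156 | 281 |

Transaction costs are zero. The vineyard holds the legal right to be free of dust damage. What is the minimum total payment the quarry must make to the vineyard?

Efficient level: marginal profit ≥ marginal dust damage through level 4, so k* = 4.
With the vineyard holding the right, the quarry must at least compensate total damage at k*: 151 + 169 + 202 + 230 = 752.

$752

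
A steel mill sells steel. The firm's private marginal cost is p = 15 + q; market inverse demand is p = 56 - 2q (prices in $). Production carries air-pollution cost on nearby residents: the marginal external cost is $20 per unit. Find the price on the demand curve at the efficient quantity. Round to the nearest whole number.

P = $42

Social marginal cost = private MC + MEC = 35 + q.
Set SMC = demand: 35 + q = 56 - 2q → q* = 7.0000.
Consumer price on the demand curve at q*: 56 − 2×7.0000 = 42.0000.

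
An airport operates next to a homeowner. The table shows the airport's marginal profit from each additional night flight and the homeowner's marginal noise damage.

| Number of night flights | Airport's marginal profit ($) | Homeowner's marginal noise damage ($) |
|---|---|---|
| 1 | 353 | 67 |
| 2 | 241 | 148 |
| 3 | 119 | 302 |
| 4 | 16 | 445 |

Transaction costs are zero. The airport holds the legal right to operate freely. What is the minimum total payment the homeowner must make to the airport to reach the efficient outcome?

Left alone the airport would choose level 4 (marginal profit stays positive).
Efficient level: k* = 2 (marginal profit ≥ marginal noise damage through 2).
The homeowner must at least cover the airport's forgone profit from cutting 4→2: 119 + 16 = 135.

$135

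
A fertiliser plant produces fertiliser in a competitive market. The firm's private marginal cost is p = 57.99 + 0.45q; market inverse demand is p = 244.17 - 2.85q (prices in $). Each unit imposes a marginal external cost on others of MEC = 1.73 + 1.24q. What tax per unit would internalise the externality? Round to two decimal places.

Social marginal cost = private MC + MEC = 59.72 + 1.69q.
Set SMC = demand: 59.72 + 1.69q = 244.17 - 2.85q → q* = 40.6278.
The Pigouvian tax equals MEC at q*: 1.73 + 1.24×40.6278 = 52.1085.

tax = $52.11 per unit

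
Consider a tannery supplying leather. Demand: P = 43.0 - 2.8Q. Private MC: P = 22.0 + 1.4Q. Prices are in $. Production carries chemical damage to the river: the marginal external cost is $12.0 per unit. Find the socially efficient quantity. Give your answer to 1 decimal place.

Social marginal cost = private MC + MEC = 34.0 + 1.4Q.
Set SMC = demand: 34.0 + 1.4Q = 43.0 - 2.8Q → Q* = 2.1429.

Q* = 2.1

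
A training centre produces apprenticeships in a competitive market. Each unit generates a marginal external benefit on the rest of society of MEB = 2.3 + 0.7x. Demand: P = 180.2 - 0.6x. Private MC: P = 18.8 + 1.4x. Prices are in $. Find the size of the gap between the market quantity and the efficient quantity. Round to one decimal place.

45.2 units

Market equilibrium (private): 18.8 + 1.4x = 180.2 - 0.6x → x_m = 80.7000.
Social marginal cost = private MC − MEB = 16.5 + 0.7x.
Set SMC = demand: 16.5 + 0.7x = 180.2 - 0.6x → x* = 125.9231.
Gap = |80.7000 − 125.9231| = 45.2231.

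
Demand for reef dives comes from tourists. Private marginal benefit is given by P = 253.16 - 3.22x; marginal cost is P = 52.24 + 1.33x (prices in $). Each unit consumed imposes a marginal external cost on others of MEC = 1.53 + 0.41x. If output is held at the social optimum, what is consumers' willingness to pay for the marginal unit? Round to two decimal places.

P = $123.72

Social marginal benefit = demand − MEC = 251.63 - 3.63x.
Set SMB = MC: 251.63 - 3.63x = 52.24 + 1.33x → x* = 40.1996.
Consumer price on the demand curve at x*: 253.16 − 3.22×40.1996 = 123.7173.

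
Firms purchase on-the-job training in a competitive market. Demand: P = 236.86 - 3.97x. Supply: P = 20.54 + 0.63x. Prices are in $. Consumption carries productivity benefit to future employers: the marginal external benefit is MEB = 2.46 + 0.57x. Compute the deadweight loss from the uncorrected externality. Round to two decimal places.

DWL = $106.26

Market equilibrium (private): 20.54 + 0.63x = 236.86 - 3.97x → x_m = 47.0261.
Social marginal benefit = demand + MEB = 239.32 - 3.40x.
Set SMB = MC: 239.32 - 3.40x = 20.54 + 0.63x → x* = 54.2878.
Height of the DWL triangle at x_m is SMB(x_m) − MC(x_m) = MEB(x_m) = 29.2649.
DWL = ½ × 7.2617 × 29.2649 = 106.2565.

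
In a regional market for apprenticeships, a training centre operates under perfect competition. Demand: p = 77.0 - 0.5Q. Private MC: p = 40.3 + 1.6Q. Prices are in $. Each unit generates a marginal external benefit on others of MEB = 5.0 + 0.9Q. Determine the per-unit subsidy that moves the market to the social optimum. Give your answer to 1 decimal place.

Social marginal cost = private MC − MEB = 35.3 + 0.7Q.
Set SMC = demand: 35.3 + 0.7Q = 77.0 - 0.5Q → Q* = 34.7500.
The Pigouvian subsidy equals MEB at Q*: 5.0 + 0.9×34.7500 = 36.2750.

subsidy = $36.3 per unit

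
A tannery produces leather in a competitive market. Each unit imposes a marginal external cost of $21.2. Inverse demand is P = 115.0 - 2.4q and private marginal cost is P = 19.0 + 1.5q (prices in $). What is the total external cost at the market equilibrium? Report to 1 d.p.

$521.8

Market equilibrium (private): 19.0 + 1.5q = 115.0 - 2.4q → q_m = 24.6154.
Total external cost = MEC × q_m = 21.2 × 24.6154 = 521.8465.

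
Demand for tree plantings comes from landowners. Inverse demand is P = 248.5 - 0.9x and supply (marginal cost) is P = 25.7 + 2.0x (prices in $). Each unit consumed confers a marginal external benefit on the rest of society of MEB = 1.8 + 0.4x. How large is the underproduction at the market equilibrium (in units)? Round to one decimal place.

Market equilibrium (private): 25.7 + 2.0x = 248.5 - 0.9x → x_m = 76.8276.
Social marginal benefit = demand + MEB = 250.3 - 0.5x.
Set SMB = MC: 250.3 - 0.5x = 25.7 + 2.0x → x* = 89.8400.
Gap = |76.8276 − 89.8400| = 13.0124.

13.0 units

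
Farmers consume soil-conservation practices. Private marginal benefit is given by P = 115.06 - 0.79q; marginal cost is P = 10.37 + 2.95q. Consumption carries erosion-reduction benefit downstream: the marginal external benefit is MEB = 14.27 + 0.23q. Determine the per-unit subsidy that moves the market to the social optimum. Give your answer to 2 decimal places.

Social marginal benefit = demand + MEB = 129.33 - 0.56q.
Set SMB = MC: 129.33 - 0.56q = 10.37 + 2.95q → q* = 33.8917.
The Pigouvian subsidy equals MEB at q*: 14.27 + 0.23×33.8917 = 22.0651.

subsidy = 22.07 per unit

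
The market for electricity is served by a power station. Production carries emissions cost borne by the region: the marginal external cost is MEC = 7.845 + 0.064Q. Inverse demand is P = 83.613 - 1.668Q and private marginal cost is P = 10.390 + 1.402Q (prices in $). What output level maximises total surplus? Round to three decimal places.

Social marginal cost = private MC + MEC = 18.235 + 1.466Q.
Set SMC = demand: 18.235 + 1.466Q = 83.613 - 1.668Q → Q* = 20.8609.

Q* = 20.861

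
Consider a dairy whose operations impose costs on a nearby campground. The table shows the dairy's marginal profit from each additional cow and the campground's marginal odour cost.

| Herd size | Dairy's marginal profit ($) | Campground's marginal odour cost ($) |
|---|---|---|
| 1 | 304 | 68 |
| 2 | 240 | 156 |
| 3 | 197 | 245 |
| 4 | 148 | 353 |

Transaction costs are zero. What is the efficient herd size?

2

Bargaining reaches the level where marginal profit last exceeds marginal odour cost.
That holds through level 2 (240 ≥ 156) but not at 3 (197 < 245).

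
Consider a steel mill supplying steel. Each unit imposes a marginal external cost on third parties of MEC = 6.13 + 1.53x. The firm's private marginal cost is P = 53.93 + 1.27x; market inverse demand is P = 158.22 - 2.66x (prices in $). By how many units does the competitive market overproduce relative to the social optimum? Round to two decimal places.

8.56 units

Market equilibrium (private): 53.93 + 1.27x = 158.22 - 2.66x → x_m = 26.5369.
Social marginal cost = private MC + MEC = 60.06 + 2.80x.
Set SMC = demand: 60.06 + 2.80x = 158.22 - 2.66x → x* = 17.9780.
Gap = |26.5369 − 17.9780| = 8.5589.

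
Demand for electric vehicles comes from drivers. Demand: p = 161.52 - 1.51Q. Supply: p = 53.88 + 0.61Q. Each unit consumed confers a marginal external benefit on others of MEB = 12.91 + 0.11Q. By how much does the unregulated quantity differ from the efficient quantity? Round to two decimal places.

9.20 units

Market equilibrium (private): 53.88 + 0.61Q = 161.52 - 1.51Q → Q_m = 50.7736.
Social marginal benefit = demand + MEB = 174.43 - 1.40Q.
Set SMB = MC: 174.43 - 1.40Q = 53.88 + 0.61Q → Q* = 59.9751.
Gap = |50.7736 − 59.9751| = 9.2015.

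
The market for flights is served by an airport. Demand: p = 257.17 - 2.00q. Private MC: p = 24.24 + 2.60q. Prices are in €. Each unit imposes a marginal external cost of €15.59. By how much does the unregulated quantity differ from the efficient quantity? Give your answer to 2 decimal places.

3.39 units

Market equilibrium (private): 24.24 + 2.60q = 257.17 - 2.00q → q_m = 50.6370.
Social marginal cost = private MC + MEC = 39.83 + 2.60q.
Set SMC = demand: 39.83 + 2.60q = 257.17 - 2.00q → q* = 47.2478.
Gap = |50.6370 − 47.2478| = 3.3892.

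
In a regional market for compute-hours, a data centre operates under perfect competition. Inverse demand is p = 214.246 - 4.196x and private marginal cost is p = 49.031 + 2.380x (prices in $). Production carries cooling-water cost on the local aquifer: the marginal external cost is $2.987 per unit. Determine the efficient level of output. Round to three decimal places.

Social marginal cost = private MC + MEC = 52.018 + 2.380x.
Set SMC = demand: 52.018 + 2.380x = 214.246 - 4.196x → x* = 24.6697.

x* = 24.670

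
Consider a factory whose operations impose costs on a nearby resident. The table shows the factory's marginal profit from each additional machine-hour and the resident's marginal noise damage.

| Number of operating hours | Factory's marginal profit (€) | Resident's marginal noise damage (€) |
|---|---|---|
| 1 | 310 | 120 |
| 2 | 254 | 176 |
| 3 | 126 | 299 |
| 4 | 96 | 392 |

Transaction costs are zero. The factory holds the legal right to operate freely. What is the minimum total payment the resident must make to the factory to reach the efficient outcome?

€222

Left alone the factory would choose level 4 (marginal profit stays positive).
Efficient level: k* = 2 (marginal profit ≥ marginal noise damage through 2).
The resident must at least cover the factory's forgone profit from cutting 4→2: 126 + 96 = 222.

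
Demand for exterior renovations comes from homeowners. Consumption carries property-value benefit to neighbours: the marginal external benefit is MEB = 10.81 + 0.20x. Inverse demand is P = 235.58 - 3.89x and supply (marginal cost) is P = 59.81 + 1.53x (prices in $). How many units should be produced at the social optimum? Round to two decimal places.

x* = 35.74

Social marginal benefit = demand + MEB = 246.39 - 3.69x.
Set SMB = MC: 246.39 - 3.69x = 59.81 + 1.53x → x* = 35.7433.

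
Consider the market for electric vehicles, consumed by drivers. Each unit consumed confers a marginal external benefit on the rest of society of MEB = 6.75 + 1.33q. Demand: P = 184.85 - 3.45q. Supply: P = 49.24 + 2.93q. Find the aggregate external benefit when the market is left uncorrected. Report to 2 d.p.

Market equilibrium (private): 49.24 + 2.93q = 184.85 - 3.45q → q_m = 21.2555.
Total external benefit = ∫₀^{q_m} (6.75 + 1.33q) dq = 6.75×21.2555 + ½×1.33×21.2555² = 443.9192.

443.92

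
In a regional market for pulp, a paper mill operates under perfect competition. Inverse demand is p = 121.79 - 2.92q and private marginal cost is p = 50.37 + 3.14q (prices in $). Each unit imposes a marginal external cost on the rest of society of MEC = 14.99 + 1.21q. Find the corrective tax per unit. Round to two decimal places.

Social marginal cost = private MC + MEC = 65.36 + 4.35q.
Set SMC = demand: 65.36 + 4.35q = 121.79 - 2.92q → q* = 7.7620.
The Pigouvian tax equals MEC at q*: 14.99 + 1.21×7.7620 = 24.3820.

tax = $24.38 per unit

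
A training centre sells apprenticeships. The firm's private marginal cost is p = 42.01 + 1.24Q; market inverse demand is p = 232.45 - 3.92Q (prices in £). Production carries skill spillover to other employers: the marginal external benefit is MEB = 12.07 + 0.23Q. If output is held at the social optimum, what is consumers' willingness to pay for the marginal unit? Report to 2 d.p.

Social marginal cost = private MC − MEB = 29.94 + 1.01Q.
Set SMC = demand: 29.94 + 1.01Q = 232.45 - 3.92Q → Q* = 41.0771.
Consumer price on the demand curve at Q*: 232.45 − 3.92×41.0771 = 71.4278.

P = £71.43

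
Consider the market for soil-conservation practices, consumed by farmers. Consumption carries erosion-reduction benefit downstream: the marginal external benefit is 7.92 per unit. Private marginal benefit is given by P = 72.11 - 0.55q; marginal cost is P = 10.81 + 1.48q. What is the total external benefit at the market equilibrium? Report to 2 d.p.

Market equilibrium (private): 10.81 + 1.48q = 72.11 - 0.55q → q_m = 30.1970.
Total external benefit = MEB × q_m = 7.92 × 30.1970 = 239.1602.

239.16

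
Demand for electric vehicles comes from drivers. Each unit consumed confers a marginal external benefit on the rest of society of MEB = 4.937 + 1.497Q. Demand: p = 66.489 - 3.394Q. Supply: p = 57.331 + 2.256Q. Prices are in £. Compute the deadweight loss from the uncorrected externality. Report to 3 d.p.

Market equilibrium (private): 57.331 + 2.256Q = 66.489 - 3.394Q → Q_m = 1.6209.
Social marginal benefit = demand + MEB = 71.426 - 1.897Q.
Set SMB = MC: 71.426 - 1.897Q = 57.331 + 2.256Q → Q* = 3.3939.
Height of the DWL triangle at Q_m is SMB(Q_m) − MC(Q_m) = MEB(Q_m) = 7.3635.
DWL = ½ × 1.7730 × 7.3635 = 6.5277.

DWL = £6.528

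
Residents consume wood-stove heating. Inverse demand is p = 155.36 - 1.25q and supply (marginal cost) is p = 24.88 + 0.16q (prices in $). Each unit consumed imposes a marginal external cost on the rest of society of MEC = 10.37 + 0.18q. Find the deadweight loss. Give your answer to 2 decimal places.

DWL = $229.70

Market equilibrium (private): 24.88 + 0.16q = 155.36 - 1.25q → q_m = 92.5390.
Social marginal benefit = demand − MEC = 144.99 - 1.43q.
Set SMB = MC: 144.99 - 1.43q = 24.88 + 0.16q → q* = 75.5409.
The welfare-loss triangle has base |q_m − q*| and height MEC(q_m) (the vertical gap between SMB and MC is zero at q* and MEC at q_m).
DWL = ½ × 16.9981 × 27.0270 = 229.7038.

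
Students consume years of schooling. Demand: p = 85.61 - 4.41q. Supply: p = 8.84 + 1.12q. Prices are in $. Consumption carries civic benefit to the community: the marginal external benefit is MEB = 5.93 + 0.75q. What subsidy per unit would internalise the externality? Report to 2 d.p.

Social marginal benefit = demand + MEB = 91.54 - 3.66q.
Set SMB = MC: 91.54 - 3.66q = 8.84 + 1.12q → q* = 17.3013.
The Pigouvian subsidy equals MEB at q*: 5.93 + 0.75×17.3013 = 18.9060.

subsidy = $18.91 per unit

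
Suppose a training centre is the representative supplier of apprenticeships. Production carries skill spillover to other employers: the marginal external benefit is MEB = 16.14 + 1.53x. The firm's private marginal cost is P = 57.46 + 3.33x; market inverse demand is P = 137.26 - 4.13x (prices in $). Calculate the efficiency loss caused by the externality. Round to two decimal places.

DWL = $89.10

Market equilibrium (private): 57.46 + 3.33x = 137.26 - 4.13x → x_m = 10.6971.
Social marginal cost = private MC − MEB = 41.32 + 1.80x.
Set SMC = demand: 41.32 + 1.80x = 137.26 - 4.13x → x* = 16.1788.
The welfare-loss triangle has base |x_m − x*| and height MEB(x_m) (the vertical gap between SMC and demand is zero at x* and MEB at x_m).
DWL = ½ × 5.4817 × 32.5065 = 89.0954.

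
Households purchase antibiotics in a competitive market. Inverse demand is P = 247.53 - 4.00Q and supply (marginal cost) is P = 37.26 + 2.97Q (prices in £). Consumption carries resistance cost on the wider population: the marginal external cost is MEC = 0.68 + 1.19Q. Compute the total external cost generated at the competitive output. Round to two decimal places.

Market equilibrium (private): 37.26 + 2.97Q = 247.53 - 4.00Q → Q_m = 30.1679.
Total external cost = ∫₀^{Q_m} (0.68 + 1.19Q) dQ = 0.68×30.1679 + ½×1.19×30.1679² = 562.0250.

£562.02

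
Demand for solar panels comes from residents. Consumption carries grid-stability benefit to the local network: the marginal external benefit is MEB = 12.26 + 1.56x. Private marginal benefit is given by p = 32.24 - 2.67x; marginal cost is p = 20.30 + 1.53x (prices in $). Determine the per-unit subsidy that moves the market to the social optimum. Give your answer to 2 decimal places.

Social marginal benefit = demand + MEB = 44.50 - 1.11x.
Set SMB = MC: 44.50 - 1.11x = 20.30 + 1.53x → x* = 9.1667.
The Pigouvian subsidy equals MEB at x*: 12.26 + 1.56×9.1667 = 26.5601.

subsidy = $26.56 per unit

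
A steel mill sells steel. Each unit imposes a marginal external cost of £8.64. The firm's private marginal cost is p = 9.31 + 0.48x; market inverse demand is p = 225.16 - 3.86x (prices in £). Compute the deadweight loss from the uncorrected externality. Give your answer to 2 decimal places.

DWL = £8.60

Market equilibrium (private): 9.31 + 0.48x = 225.16 - 3.86x → x_m = 49.7350.
Social marginal cost = private MC + MEC = 17.95 + 0.48x.
Set SMC = demand: 17.95 + 0.48x = 225.16 - 3.86x → x* = 47.7442.
The loss is the area between SMC and demand from x* to x_m; with linear curves that's a triangle of height MEC(x_m).
DWL = ½ × 1.9908 × 8.6400 = 8.6003.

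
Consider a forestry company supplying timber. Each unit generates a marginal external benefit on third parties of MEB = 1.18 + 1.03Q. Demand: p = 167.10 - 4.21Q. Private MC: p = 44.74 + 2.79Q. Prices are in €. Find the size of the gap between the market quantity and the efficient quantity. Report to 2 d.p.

Market equilibrium (private): 44.74 + 2.79Q = 167.10 - 4.21Q → Q_m = 17.4800.
Social marginal cost = private MC − MEB = 43.56 + 1.76Q.
Set SMC = demand: 43.56 + 1.76Q = 167.10 - 4.21Q → Q* = 20.6935.
Gap = |17.4800 − 20.6935| = 3.2135.

3.21 units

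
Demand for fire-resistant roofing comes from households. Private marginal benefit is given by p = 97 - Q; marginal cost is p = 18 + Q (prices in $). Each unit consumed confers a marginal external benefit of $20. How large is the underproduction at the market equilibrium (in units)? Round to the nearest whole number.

10 units

Market equilibrium (private): 18 + Q = 97 - Q → Q_m = 39.5000.
Social marginal benefit = demand + MEB = 117 - Q.
Set SMB = MC: 117 - Q = 18 + Q → Q* = 49.5000.
Gap = |39.5000 − 49.5000| = 10.0000.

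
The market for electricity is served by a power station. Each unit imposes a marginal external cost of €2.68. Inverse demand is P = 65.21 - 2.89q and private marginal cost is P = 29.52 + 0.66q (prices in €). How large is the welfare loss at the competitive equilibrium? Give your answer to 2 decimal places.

Market equilibrium (private): 29.52 + 0.66q = 65.21 - 2.89q → q_m = 10.0535.
Social marginal cost = private MC + MEC = 32.20 + 0.66q.
Set SMC = demand: 32.20 + 0.66q = 65.21 - 2.89q → q* = 9.2986.
Between q* and q_m the wedge SMC − demand runs linearly from 0 to MEC(q_m), so the loss is a triangle.
DWL = ½ × 0.7549 × 2.6800 = 1.0116.

DWL = €1.01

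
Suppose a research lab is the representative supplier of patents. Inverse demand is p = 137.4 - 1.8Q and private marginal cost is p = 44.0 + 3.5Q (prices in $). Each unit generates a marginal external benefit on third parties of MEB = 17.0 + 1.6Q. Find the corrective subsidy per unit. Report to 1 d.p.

Social marginal cost = private MC − MEB = 27.0 + 1.9Q.
Set SMC = demand: 27.0 + 1.9Q = 137.4 - 1.8Q → Q* = 29.8378.
The Pigouvian subsidy equals MEB at Q*: 17.0 + 1.6×29.8378 = 64.7405.

subsidy = $64.7 per unit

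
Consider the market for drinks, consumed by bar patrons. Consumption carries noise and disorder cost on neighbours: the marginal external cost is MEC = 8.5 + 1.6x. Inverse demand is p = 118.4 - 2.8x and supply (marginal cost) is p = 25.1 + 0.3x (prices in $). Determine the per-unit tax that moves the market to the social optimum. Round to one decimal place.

Social marginal benefit = demand − MEC = 109.9 - 4.4x.
Set SMB = MC: 109.9 - 4.4x = 25.1 + 0.3x → x* = 18.0426.
The Pigouvian tax equals MEC at x*: 8.5 + 1.6×18.0426 = 37.3682.

tax = $37.4 per unit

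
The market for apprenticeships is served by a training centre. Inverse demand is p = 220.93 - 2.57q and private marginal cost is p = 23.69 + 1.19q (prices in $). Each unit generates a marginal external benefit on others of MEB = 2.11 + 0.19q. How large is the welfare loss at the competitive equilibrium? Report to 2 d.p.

DWL = $20.43

Market equilibrium (private): 23.69 + 1.19q = 220.93 - 2.57q → q_m = 52.4574.
Social marginal cost = private MC − MEB = 21.58 + q.
Set SMC = demand: 21.58 + q = 220.93 - 2.57q → q* = 55.8403.
Between q* and q_m the wedge demand − SMC runs linearly from 0 to MEB(q_m), so the loss is a triangle.
DWL = ½ × 3.3829 × 12.0769 = 20.4275.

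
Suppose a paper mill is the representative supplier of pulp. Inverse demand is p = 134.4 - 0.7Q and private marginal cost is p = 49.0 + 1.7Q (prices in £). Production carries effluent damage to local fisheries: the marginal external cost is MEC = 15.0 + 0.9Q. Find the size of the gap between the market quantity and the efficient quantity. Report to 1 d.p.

Market equilibrium (private): 49.0 + 1.7Q = 134.4 - 0.7Q → Q_m = 35.5833.
Social marginal cost = private MC + MEC = 64.0 + 2.6Q.
Set SMC = demand: 64.0 + 2.6Q = 134.4 - 0.7Q → Q* = 21.3333.
Gap = |35.5833 − 21.3333| = 14.2500.

14.3 units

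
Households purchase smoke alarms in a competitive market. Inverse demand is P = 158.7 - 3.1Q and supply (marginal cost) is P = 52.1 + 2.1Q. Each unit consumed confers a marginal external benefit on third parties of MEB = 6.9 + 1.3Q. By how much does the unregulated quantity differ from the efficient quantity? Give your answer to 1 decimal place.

8.6 units

Market equilibrium (private): 52.1 + 2.1Q = 158.7 - 3.1Q → Q_m = 20.5000.
Social marginal benefit = demand + MEB = 165.6 - 1.8Q.
Set SMB = MC: 165.6 - 1.8Q = 52.1 + 2.1Q → Q* = 29.1026.
Gap = |20.5000 − 29.1026| = 8.6026.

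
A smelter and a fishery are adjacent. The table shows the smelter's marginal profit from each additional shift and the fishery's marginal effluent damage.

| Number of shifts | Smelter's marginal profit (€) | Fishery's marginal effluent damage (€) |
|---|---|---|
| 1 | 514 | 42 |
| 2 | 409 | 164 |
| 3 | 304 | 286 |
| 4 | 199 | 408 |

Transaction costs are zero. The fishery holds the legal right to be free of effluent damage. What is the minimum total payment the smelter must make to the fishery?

Efficient level: marginal profit ≥ marginal effluent damage through level 3, so k* = 3.
With the fishery holding the right, the smelter must at least compensate total damage at k*: 42 + 164 + 286 = 492.

€492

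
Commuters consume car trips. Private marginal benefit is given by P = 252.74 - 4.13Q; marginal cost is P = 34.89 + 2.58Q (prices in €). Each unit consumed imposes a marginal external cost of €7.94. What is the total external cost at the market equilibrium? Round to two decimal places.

€257.78

Market equilibrium (private): 34.89 + 2.58Q = 252.74 - 4.13Q → Q_m = 32.4665.
Total external cost = MEC × Q_m = 7.94 × 32.4665 = 257.7840.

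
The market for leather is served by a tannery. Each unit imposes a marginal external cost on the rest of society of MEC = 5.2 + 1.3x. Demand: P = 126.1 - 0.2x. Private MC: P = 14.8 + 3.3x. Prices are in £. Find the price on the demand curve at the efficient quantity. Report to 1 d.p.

P = £121.7

Social marginal cost = private MC + MEC = 20.0 + 4.6x.
Set SMC = demand: 20.0 + 4.6x = 126.1 - 0.2x → x* = 22.1042.
Consumer price on the demand curve at x*: 126.1 − 0.2×22.1042 = 121.6792.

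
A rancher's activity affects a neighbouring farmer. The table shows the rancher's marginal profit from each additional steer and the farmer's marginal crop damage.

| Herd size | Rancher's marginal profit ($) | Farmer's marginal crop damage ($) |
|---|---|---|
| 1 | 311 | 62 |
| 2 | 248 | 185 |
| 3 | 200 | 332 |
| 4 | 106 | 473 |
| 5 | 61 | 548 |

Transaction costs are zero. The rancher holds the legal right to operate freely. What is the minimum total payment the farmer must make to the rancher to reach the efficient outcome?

Left alone the rancher would choose level 5 (marginal profit stays positive).
Efficient level: k* = 2 (marginal profit ≥ marginal crop damage through 2).
The farmer must at least cover the rancher's forgone profit from cutting 5→2: 200 + 106 + 61 = 367.

$367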